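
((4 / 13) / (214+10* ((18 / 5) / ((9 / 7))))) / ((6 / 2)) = 0.00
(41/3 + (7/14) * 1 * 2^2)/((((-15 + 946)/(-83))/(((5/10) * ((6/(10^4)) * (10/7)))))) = -3901/6517000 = -0.00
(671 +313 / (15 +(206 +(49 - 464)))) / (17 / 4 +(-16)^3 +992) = -86574 / 400901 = -0.22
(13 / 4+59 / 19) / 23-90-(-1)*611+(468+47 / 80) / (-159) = 125269807 / 241680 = 518.33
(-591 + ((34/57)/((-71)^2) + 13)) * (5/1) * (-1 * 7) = 5812826320/287337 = 20230.00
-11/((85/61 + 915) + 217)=-671/69137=-0.01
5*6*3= 90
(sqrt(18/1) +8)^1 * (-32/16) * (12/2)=-96 - 36 * sqrt(2)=-146.91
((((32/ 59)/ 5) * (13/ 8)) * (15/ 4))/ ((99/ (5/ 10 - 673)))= -17485/ 3894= -4.49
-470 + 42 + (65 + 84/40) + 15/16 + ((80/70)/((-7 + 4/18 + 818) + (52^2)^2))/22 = -5837165797317/16216038608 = -359.96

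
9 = 9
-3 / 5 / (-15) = 1 / 25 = 0.04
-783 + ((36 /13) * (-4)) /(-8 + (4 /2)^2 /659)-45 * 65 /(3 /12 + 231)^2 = -781.67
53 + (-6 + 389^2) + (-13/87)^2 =1145704561/7569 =151368.02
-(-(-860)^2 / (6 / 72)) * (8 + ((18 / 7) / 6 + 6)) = 896395200 / 7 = 128056457.14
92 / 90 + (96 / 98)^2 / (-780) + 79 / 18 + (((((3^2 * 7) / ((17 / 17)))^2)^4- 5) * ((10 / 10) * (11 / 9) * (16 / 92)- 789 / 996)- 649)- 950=-154266962579656315997081 / 1072541106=-143833147015678.41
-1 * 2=-2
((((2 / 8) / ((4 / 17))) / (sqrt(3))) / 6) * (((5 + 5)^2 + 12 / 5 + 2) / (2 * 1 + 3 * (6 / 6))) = 493 * sqrt(3) / 400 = 2.13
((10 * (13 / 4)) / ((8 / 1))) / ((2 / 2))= 65 / 16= 4.06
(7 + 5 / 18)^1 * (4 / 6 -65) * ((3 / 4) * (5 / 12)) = -126415 / 864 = -146.31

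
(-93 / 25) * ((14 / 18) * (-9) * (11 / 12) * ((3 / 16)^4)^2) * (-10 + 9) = -15661107 / 429496729600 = -0.00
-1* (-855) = 855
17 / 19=0.89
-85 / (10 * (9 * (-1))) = 17 / 18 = 0.94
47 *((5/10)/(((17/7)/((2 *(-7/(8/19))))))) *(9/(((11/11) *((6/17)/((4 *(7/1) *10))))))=-4594485/2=-2297242.50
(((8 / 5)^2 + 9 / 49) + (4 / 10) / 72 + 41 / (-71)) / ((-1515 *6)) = -6800011 / 28461699000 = -0.00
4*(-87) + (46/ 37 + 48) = -11054/ 37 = -298.76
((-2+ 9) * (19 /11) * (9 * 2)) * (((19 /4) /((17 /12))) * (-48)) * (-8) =52399872 /187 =280213.22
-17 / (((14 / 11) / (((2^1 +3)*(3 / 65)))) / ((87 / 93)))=-16269 / 5642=-2.88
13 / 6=2.17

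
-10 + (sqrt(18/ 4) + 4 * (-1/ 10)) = -52/ 5 + 3 * sqrt(2)/ 2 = -8.28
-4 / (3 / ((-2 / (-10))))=-4 / 15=-0.27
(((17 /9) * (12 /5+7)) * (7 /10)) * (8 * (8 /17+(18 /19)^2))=11049136 /81225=136.03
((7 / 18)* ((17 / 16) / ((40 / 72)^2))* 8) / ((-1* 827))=-1071 / 82700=-0.01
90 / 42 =15 / 7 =2.14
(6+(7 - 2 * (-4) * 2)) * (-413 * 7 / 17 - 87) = -126730 / 17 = -7454.71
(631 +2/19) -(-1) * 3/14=167931/266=631.32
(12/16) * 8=6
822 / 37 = 22.22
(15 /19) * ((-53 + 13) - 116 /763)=-459540 /14497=-31.70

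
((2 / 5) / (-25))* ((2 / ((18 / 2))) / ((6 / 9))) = -2 / 375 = -0.01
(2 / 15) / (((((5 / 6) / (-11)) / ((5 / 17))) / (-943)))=41492 / 85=488.14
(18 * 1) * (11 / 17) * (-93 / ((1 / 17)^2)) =-313038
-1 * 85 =-85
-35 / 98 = -5 / 14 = -0.36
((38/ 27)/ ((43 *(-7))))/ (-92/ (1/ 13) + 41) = 38/ 9386685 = 0.00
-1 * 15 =-15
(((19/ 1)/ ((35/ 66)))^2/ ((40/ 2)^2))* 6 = 1179387/ 61250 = 19.26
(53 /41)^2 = 2809 /1681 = 1.67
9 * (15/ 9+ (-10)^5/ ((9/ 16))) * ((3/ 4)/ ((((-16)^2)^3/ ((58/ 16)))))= -139198695/ 536870912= -0.26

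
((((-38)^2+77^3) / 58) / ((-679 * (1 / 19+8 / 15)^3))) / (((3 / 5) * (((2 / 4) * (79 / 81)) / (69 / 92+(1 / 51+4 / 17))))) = -97801298915653125 / 492666678328076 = -198.51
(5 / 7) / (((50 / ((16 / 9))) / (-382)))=-3056 / 315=-9.70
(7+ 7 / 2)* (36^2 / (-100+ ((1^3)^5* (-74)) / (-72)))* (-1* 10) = 699840 / 509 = 1374.93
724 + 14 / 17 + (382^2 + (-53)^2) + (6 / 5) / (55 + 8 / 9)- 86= 149371.85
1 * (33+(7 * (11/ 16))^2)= 14377/ 256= 56.16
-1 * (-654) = 654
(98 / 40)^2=2401 / 400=6.00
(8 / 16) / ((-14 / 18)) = -9 / 14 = -0.64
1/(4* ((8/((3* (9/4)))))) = 27/128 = 0.21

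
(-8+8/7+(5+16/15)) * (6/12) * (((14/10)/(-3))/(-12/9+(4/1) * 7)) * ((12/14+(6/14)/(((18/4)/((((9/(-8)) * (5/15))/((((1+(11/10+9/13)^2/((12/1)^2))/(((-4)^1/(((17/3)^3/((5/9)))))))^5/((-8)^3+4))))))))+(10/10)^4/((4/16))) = 384960202025119461761355249581194602015641486001415427/11458772855951648478511689830948851308712219994372394000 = 0.03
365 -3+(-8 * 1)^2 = 426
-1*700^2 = -490000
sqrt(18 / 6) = sqrt(3) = 1.73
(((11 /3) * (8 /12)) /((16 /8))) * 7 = 8.56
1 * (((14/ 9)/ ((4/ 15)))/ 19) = 35/ 114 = 0.31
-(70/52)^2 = -1225/676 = -1.81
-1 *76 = -76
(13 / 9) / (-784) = -13 / 7056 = -0.00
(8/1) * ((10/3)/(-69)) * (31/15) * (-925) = 458800/621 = 738.81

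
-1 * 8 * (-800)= 6400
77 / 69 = 1.12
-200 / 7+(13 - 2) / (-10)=-2077 / 70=-29.67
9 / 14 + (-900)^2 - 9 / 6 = 809999.14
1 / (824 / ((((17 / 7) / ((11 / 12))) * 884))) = 22542 / 7931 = 2.84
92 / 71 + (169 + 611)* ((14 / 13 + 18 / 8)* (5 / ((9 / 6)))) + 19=615591 / 71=8670.30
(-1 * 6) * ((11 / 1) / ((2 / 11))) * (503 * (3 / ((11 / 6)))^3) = -8800488 / 11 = -800044.36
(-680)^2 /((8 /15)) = 867000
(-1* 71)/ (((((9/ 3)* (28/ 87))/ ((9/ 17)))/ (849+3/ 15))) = -39341313/ 1190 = -33059.93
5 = 5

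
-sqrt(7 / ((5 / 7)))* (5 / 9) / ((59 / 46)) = -1.36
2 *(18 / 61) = 0.59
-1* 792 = -792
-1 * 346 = -346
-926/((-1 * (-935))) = -926/935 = -0.99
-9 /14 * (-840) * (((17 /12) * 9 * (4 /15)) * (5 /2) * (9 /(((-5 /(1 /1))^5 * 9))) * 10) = -1836 /125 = -14.69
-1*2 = -2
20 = 20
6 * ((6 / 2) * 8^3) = 9216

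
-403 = -403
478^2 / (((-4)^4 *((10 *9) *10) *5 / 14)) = 399847 / 144000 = 2.78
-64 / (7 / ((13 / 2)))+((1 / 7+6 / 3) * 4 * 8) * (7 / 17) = -3712 / 119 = -31.19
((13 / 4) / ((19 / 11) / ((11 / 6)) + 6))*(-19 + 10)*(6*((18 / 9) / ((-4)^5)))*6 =42471 / 143360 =0.30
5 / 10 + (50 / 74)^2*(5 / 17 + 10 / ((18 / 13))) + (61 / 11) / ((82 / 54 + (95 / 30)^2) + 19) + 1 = 77728198151 / 15201970146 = 5.11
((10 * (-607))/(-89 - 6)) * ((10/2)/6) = 3035/57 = 53.25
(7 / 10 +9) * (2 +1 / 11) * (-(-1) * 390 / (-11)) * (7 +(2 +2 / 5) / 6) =-3219333 / 605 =-5321.21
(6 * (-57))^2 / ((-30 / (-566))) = 11033604 / 5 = 2206720.80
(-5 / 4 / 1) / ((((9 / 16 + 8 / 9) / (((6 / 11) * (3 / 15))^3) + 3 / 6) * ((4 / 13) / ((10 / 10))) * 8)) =-15795 / 34787927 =-0.00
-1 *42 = -42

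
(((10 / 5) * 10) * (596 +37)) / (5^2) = 2532 / 5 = 506.40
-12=-12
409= 409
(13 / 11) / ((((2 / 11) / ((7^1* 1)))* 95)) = 91 / 190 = 0.48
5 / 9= 0.56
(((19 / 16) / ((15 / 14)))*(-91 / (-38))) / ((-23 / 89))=-56693 / 5520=-10.27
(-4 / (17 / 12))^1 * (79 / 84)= -316 / 119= -2.66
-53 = -53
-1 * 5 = -5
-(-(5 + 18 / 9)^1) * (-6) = -42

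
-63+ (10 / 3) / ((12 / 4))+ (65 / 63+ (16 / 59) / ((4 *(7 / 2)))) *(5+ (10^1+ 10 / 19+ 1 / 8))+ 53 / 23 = -560499865 / 12994632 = -43.13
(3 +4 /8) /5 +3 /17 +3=659 /170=3.88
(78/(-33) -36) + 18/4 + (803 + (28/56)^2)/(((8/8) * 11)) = 1723/44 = 39.16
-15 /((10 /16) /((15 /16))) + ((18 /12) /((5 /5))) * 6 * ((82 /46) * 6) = 3393 /46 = 73.76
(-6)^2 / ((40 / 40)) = 36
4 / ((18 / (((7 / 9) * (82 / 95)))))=1148 / 7695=0.15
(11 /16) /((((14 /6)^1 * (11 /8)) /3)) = 9 /14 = 0.64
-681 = -681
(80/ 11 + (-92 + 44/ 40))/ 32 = -9199/ 3520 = -2.61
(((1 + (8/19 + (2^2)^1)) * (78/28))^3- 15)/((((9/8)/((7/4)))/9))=48005.72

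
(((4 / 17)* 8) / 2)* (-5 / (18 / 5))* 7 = -1400 / 153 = -9.15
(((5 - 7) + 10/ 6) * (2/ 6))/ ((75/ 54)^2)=-36/ 625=-0.06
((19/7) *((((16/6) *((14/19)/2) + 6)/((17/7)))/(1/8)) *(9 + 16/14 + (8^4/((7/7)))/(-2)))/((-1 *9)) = 5046640/357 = 14136.25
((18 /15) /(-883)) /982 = -3 /2167765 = -0.00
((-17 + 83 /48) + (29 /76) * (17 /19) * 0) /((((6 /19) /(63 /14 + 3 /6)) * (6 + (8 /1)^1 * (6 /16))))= -69635 /2592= -26.87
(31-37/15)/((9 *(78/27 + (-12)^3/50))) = -1070/10689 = -0.10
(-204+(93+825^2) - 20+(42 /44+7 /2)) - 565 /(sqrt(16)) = 29935717 /44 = 680357.20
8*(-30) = -240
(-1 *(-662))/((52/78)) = 993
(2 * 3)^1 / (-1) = -6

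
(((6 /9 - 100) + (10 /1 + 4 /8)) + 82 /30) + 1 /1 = -85.10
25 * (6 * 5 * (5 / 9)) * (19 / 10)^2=9025 / 6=1504.17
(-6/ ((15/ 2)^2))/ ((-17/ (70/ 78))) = 56/ 9945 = 0.01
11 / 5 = 2.20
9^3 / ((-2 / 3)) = -2187 / 2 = -1093.50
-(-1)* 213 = 213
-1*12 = -12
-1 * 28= -28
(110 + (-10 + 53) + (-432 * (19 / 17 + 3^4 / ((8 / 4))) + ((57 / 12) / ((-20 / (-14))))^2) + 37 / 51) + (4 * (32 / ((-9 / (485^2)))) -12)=-823323175183 / 244800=-3363248.26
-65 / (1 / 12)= -780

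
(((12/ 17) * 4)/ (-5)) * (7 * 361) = -121296/ 85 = -1427.01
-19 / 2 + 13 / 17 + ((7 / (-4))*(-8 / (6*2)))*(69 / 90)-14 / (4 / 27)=-313163 / 3060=-102.34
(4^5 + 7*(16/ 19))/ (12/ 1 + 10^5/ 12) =0.12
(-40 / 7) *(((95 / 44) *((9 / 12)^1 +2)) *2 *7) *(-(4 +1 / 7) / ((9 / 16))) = 220400 / 63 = 3498.41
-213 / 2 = -106.50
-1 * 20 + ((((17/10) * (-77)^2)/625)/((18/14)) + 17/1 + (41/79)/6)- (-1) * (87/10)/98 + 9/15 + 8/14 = 4742385217/435487500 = 10.89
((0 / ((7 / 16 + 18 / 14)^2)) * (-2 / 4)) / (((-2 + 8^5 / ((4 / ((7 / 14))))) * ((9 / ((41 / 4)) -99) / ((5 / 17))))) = 0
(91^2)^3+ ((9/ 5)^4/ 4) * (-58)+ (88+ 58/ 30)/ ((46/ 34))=48978722981140939/ 86250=567869251955.26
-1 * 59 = -59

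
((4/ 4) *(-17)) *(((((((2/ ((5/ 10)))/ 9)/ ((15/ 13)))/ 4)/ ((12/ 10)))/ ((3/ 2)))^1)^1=-221/ 243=-0.91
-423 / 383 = -1.10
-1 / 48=-0.02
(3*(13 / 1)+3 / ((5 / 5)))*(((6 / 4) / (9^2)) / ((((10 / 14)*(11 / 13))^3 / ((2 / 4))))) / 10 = 5274997 / 29947500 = 0.18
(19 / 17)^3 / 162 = 6859 / 795906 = 0.01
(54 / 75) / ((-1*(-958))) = 9 / 11975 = 0.00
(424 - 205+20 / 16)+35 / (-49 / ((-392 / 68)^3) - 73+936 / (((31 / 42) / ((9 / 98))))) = 23016644647 / 104123868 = 221.05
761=761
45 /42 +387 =388.07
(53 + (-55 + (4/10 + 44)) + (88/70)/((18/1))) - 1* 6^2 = 2038/315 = 6.47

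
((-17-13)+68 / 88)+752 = 15901 / 22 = 722.77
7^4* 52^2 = 6492304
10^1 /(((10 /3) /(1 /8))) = 3 /8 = 0.38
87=87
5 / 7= 0.71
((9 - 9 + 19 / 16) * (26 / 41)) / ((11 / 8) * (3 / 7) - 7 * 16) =-1729 / 255799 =-0.01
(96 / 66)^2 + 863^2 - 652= 90038413 / 121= 744119.12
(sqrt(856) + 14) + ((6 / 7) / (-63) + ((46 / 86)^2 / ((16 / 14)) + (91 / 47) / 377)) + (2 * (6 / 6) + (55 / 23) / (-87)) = 368423286131 / 22722005992 + 2 * sqrt(214) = 45.47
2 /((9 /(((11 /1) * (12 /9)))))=3.26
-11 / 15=-0.73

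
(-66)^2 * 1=4356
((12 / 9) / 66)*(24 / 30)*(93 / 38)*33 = 124 / 95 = 1.31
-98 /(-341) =98 /341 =0.29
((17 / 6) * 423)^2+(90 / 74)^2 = 7865746821 / 5476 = 1436403.73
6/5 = 1.20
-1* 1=-1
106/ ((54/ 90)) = 530/ 3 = 176.67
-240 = -240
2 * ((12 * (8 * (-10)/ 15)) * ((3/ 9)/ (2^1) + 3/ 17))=-43.92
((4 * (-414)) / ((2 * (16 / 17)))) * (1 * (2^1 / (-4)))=439.88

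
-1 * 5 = -5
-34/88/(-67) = 17/2948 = 0.01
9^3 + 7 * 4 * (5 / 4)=764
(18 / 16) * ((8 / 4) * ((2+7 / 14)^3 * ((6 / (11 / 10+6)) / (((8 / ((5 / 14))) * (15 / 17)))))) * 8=95625 / 7952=12.03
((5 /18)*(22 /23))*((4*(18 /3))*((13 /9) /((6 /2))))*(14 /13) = 6160 /1863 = 3.31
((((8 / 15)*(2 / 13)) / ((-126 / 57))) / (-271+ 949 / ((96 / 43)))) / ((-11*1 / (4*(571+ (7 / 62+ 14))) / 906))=106576602112 / 2294897605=46.44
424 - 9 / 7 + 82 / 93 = 275761 / 651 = 423.60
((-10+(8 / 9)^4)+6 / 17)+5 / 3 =-820477 / 111537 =-7.36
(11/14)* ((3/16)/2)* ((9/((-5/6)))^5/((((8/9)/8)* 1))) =-4261625379/43750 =-97408.58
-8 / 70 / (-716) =1 / 6265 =0.00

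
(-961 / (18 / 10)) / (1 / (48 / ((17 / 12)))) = -307520 / 17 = -18089.41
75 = 75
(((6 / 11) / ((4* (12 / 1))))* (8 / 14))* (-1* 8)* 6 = -24 / 77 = -0.31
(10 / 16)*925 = 4625 / 8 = 578.12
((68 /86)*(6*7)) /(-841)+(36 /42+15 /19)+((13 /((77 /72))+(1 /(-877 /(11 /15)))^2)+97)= 1014110054428179449 /9155677408987725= 110.76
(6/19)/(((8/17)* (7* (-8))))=-51/4256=-0.01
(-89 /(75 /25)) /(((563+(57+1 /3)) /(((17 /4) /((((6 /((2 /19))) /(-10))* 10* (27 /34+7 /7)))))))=25721 /12941394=0.00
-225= -225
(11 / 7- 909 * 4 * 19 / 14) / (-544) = 4933 / 544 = 9.07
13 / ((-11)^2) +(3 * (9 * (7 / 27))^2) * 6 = 11871 / 121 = 98.11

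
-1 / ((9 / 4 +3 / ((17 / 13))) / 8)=-544 / 309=-1.76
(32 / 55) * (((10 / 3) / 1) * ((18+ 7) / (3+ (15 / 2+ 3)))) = 3200 / 891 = 3.59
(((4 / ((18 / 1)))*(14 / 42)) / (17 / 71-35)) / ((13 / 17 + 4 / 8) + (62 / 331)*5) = -399517 / 412693407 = -0.00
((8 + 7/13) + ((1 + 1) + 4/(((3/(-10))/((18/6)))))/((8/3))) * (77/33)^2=-1617/52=-31.10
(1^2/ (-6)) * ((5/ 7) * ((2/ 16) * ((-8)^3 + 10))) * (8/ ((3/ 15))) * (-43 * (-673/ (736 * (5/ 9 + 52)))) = 12669225/ 56672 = 223.55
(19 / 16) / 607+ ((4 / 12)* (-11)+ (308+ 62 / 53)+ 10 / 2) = 479484461 / 1544208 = 310.51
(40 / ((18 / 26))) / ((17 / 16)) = 8320 / 153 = 54.38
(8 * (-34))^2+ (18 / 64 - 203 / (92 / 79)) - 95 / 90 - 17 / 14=3422315257 / 46368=73807.70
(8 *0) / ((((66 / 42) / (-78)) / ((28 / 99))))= 0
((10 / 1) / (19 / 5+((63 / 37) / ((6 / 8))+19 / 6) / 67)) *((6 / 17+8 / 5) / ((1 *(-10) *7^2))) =-2469084 / 240437953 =-0.01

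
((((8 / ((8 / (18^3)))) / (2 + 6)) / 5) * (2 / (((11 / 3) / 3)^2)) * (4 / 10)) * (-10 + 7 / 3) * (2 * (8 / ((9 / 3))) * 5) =-9657792 / 605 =-15963.29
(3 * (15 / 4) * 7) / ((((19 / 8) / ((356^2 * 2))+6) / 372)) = 11880739584 / 2433335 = 4882.49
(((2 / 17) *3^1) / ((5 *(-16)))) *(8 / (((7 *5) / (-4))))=12 / 2975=0.00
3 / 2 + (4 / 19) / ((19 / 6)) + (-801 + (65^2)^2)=12887574059 / 722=17849825.57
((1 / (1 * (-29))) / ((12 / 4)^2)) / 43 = -1 / 11223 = -0.00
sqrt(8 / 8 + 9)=sqrt(10)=3.16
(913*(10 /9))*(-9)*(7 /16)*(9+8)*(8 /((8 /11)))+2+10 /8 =-5975559 /8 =-746944.88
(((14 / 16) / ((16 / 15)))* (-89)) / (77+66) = -9345 / 18304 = -0.51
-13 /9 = -1.44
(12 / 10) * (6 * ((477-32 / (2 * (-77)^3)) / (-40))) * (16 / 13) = -15679170504 / 148373225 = -105.67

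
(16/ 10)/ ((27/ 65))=104/ 27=3.85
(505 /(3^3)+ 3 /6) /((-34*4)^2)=61 /58752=0.00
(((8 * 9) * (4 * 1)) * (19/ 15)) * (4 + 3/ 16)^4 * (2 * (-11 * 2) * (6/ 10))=-37904258601/ 12800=-2961270.20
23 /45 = 0.51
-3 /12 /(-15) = 1 /60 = 0.02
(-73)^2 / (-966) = -5329 / 966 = -5.52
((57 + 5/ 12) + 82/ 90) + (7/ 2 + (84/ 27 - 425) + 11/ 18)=-7189/ 20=-359.45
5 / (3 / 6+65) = 10 / 131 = 0.08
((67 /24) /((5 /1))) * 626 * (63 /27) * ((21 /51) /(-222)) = -1027579 /679320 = -1.51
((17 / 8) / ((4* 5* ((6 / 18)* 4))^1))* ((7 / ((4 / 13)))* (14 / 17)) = 1911 / 1280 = 1.49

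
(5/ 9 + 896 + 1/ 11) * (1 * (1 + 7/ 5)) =355072/ 165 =2151.95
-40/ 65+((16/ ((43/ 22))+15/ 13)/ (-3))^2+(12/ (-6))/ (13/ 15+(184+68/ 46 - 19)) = 735951631954/ 81183501243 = 9.07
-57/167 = -0.34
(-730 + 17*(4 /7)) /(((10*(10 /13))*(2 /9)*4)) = -294957 /2800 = -105.34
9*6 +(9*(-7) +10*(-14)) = -149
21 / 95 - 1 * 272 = -25819 / 95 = -271.78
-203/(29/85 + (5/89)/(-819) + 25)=-1257734205/157006789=-8.01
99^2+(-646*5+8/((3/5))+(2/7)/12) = 92181/14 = 6584.36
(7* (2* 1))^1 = 14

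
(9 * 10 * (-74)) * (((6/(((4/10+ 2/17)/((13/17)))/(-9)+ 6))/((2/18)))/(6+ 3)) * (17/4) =-49675275/1733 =-28664.32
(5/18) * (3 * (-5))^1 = -25/6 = -4.17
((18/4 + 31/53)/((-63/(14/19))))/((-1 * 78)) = 539/706914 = 0.00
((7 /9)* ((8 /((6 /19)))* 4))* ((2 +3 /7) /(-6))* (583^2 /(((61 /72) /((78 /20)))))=-45670205152 /915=-49912792.52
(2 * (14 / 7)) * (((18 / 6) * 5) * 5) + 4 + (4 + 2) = 310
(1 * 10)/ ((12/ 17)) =85/ 6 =14.17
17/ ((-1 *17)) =-1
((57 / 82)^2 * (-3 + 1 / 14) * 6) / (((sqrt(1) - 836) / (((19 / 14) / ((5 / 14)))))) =185193 / 4792900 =0.04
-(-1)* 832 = 832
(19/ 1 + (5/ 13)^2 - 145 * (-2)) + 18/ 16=419489/ 1352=310.27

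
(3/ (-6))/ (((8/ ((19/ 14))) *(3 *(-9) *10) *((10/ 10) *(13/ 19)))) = 361/ 786240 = 0.00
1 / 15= 0.07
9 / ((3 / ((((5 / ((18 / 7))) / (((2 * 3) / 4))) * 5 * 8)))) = 1400 / 9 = 155.56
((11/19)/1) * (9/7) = 99/133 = 0.74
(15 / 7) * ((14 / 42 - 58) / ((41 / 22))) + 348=281.69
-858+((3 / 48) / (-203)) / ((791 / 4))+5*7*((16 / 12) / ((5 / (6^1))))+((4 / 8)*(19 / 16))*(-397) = -5332147619 / 5138336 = -1037.72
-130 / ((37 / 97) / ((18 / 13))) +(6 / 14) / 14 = -1710969 / 3626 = -471.86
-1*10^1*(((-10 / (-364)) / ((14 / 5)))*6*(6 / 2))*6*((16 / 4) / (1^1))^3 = -432000 / 637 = -678.18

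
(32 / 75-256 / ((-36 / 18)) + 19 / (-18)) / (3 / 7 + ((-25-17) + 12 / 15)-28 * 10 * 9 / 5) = -401219 / 1716030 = -0.23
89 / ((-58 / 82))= -3649 / 29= -125.83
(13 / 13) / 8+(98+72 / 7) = 6071 / 56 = 108.41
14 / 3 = 4.67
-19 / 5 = -3.80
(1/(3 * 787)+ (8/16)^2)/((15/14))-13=-180847/14166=-12.77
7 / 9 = 0.78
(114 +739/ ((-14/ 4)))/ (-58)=340/ 203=1.67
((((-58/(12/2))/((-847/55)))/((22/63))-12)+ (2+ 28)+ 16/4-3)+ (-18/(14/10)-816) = -1368853/1694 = -808.06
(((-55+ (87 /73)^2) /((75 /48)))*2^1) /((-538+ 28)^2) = -2284208 /8662955625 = -0.00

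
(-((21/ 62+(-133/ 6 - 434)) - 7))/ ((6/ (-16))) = -344344/ 279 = -1234.21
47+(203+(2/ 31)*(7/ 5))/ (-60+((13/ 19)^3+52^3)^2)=47.00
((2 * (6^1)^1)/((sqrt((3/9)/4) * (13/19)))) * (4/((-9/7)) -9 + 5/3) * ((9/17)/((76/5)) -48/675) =23.02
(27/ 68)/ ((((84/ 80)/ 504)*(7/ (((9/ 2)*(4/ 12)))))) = 4860/ 119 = 40.84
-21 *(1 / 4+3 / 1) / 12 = -5.69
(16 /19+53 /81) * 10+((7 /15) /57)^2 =3646433 /243675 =14.96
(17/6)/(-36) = -17/216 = -0.08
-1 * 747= -747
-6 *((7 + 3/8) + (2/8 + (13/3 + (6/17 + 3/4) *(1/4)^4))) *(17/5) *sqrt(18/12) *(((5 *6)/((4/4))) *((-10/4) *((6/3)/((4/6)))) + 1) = 4373159 *sqrt(6)/160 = 66950.05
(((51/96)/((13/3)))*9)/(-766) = -459/318656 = -0.00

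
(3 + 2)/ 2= 5/ 2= 2.50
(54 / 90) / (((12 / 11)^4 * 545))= 14641 / 18835200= 0.00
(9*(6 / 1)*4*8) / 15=576 / 5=115.20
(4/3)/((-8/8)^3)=-4/3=-1.33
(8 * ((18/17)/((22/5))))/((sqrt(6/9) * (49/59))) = 10620 * sqrt(6)/9163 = 2.84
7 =7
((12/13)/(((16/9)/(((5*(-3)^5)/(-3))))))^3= 1307544150375/140608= 9299215.91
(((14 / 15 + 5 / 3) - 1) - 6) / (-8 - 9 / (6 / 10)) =22 / 115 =0.19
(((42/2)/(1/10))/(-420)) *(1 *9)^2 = -81/2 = -40.50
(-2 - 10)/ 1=-12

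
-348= -348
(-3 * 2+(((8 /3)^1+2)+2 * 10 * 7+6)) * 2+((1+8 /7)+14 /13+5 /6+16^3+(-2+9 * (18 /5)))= 12066017 /2730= 4419.79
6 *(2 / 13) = 12 / 13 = 0.92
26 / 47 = 0.55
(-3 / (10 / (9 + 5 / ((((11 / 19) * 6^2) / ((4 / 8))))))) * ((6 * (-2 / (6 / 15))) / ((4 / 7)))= 50561 / 352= 143.64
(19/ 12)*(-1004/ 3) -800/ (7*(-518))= -529.67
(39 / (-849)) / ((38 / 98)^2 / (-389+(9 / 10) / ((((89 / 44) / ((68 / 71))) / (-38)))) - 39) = 399591541531 / 339256446599804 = 0.00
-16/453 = -0.04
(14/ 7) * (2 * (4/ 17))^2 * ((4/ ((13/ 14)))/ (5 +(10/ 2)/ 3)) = 5376/ 18785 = 0.29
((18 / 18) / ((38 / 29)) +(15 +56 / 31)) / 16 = 20697 / 18848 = 1.10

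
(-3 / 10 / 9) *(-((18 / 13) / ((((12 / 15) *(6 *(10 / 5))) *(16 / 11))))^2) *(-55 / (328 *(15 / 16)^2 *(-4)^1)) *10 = 6655 / 42571776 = 0.00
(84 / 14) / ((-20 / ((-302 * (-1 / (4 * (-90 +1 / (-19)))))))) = 8607 / 34220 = 0.25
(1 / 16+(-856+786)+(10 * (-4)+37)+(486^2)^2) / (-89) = -892616805489 / 1424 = -626837644.30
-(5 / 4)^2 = -25 / 16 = -1.56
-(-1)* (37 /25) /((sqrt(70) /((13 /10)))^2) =6253 /175000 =0.04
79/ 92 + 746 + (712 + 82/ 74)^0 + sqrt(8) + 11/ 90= 750.81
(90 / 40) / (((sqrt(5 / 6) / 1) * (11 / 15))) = 27 * sqrt(30) / 44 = 3.36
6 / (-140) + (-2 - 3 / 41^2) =-240593 / 117670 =-2.04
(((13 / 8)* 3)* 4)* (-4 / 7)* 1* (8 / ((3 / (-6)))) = 178.29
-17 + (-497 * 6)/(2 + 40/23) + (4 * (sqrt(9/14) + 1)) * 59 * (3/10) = -159898/215 + 531 * sqrt(14)/35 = -686.95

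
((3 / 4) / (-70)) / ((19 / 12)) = -9 / 1330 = -0.01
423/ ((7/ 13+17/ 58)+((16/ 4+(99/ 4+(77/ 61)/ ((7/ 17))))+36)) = 38910924/ 6314713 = 6.16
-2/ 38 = -1/ 19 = -0.05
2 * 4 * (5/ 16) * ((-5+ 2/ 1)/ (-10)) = 3/ 4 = 0.75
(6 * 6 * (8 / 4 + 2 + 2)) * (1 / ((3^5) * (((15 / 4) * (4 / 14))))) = 112 / 135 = 0.83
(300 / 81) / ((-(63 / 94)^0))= -100 / 27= -3.70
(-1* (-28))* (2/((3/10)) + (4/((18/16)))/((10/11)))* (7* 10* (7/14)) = 93296/9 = 10366.22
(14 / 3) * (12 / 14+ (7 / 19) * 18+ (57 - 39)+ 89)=534.28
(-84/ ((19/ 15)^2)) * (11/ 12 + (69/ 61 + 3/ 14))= -2607975/ 22021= -118.43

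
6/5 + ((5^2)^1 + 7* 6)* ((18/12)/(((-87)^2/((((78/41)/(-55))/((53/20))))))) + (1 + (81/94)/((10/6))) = 25669156691/9448138810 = 2.72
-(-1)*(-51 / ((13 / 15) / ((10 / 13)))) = -7650 / 169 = -45.27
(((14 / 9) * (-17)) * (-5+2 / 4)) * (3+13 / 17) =448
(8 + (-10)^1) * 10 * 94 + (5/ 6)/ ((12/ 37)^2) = -1617475/ 864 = -1872.08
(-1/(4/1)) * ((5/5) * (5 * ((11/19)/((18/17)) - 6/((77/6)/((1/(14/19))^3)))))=3510715/4516281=0.78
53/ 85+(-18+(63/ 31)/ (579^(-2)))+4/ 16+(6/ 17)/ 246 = 294407950607/ 432140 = 681279.10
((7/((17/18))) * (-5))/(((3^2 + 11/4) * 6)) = -420/799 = -0.53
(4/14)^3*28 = 32/49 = 0.65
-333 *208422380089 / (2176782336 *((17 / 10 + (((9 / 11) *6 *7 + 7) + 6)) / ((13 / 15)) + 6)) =-1102762813050899 / 2165535627264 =-509.23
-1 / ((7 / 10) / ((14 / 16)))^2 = -25 / 16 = -1.56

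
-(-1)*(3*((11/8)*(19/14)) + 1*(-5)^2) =3427/112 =30.60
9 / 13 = 0.69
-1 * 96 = -96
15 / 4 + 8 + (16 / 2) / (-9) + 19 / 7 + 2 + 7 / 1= 5689 / 252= 22.58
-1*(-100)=100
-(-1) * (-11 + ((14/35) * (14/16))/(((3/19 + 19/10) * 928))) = -7982523/725696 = -11.00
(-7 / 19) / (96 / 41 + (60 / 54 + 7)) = -369 / 10469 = -0.04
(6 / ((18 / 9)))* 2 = 6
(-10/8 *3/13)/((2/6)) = -45/52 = -0.87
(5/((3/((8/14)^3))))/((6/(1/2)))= 80/3087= 0.03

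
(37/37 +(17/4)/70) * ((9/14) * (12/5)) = 8019/4900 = 1.64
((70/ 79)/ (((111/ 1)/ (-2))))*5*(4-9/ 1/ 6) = -1750/ 8769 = -0.20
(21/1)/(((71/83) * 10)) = 1743/710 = 2.45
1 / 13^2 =1 / 169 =0.01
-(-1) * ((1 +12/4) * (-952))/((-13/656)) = 2498048/13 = 192157.54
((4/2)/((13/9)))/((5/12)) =216/65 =3.32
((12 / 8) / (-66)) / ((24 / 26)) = -13 / 528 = -0.02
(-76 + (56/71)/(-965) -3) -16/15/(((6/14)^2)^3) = -37631972519/149842305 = -251.14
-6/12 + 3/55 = -49/110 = -0.45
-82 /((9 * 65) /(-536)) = 43952 /585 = 75.13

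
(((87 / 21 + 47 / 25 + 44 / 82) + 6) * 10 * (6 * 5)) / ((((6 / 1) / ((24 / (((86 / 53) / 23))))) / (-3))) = -7909125552 / 12341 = -640882.06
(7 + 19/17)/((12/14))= 161/17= 9.47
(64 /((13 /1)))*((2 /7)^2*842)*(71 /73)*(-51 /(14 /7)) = -390256896 /46501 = -8392.44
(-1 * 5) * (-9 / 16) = 2.81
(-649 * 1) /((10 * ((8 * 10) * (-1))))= 649 /800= 0.81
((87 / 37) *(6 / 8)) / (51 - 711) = -87 / 32560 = -0.00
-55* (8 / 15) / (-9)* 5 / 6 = 220 / 81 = 2.72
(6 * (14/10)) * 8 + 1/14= 4709/70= 67.27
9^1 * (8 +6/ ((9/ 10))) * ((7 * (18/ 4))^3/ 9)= 916839/ 2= 458419.50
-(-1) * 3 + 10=13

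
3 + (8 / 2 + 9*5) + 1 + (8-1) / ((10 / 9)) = 593 / 10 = 59.30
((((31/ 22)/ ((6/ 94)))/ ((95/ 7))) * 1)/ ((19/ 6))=10199/ 19855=0.51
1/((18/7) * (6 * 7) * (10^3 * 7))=1/756000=0.00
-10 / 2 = -5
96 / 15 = 6.40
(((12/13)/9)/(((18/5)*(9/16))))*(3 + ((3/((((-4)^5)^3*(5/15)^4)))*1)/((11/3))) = 59055799105/388660985856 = 0.15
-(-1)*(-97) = -97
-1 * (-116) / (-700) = -29 / 175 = -0.17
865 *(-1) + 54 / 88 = -38033 / 44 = -864.39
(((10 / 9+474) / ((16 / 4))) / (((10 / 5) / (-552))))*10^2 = -9834800 / 3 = -3278266.67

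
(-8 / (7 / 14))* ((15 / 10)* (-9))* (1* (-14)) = -3024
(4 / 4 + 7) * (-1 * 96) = -768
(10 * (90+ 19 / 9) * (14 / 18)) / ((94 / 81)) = 29015 / 47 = 617.34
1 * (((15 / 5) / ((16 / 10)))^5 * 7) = 5315625 / 32768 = 162.22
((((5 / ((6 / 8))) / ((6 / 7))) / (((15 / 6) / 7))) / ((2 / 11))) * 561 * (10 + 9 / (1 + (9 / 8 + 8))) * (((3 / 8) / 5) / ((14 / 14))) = 4938857 / 90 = 54876.19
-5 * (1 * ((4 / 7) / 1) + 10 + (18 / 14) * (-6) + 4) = -240 / 7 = -34.29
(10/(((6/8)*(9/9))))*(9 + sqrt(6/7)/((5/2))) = 16*sqrt(42)/21 + 120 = 124.94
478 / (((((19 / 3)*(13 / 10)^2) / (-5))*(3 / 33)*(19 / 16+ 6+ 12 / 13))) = -126192000 / 416689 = -302.84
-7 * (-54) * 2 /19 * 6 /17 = 4536 /323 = 14.04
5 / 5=1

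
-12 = -12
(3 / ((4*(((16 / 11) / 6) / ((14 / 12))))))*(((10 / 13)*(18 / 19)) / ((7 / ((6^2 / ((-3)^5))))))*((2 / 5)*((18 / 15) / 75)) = -11 / 30875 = -0.00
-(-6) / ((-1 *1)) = -6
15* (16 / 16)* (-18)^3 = -87480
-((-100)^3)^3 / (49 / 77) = 11000000000000000000 / 7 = 1571428571428571428.57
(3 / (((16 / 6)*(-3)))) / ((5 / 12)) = -9 / 10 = -0.90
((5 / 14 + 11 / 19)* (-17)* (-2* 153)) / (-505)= -9.64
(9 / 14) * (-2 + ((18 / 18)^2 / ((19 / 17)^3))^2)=-629587737 / 658642334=-0.96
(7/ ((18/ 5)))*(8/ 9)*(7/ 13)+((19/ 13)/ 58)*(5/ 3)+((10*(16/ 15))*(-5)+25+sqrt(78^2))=3092747/ 61074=50.64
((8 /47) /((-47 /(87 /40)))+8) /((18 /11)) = 971003 /198810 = 4.88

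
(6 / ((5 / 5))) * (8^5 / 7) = 196608 / 7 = 28086.86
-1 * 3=-3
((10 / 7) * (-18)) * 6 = -1080 / 7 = -154.29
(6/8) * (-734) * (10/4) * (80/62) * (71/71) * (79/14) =-2174475/217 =-10020.62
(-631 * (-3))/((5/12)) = 22716/5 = 4543.20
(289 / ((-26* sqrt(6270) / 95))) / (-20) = 0.67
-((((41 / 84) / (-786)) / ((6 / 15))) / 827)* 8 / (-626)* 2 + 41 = 175176378641 / 4272594606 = 41.00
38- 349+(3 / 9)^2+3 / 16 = -44741 / 144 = -310.70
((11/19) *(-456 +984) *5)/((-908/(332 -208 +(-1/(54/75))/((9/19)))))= -23731730/116451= -203.79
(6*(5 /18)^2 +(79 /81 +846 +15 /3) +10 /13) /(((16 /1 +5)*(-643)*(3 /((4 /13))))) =-0.01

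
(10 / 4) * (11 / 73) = 55 / 146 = 0.38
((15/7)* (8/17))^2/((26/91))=7200/2023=3.56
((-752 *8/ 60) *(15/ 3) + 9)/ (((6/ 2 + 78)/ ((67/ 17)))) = -98959/ 4131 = -23.96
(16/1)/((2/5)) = 40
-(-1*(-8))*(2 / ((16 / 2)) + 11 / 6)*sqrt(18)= -50*sqrt(2)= -70.71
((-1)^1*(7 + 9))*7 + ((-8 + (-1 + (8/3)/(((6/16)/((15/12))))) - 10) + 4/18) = -1097/9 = -121.89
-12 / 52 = -3 / 13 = -0.23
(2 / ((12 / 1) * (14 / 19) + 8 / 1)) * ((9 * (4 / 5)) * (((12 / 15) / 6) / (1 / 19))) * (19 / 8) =5.14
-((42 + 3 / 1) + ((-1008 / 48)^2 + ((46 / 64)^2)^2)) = -509887777 / 1048576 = -486.27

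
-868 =-868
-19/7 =-2.71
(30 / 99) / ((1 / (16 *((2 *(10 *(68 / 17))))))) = 12800 / 33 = 387.88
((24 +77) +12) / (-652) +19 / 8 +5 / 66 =2.28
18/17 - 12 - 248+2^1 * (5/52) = -114367/442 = -258.75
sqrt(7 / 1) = sqrt(7) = 2.65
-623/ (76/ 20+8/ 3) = -9345/ 97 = -96.34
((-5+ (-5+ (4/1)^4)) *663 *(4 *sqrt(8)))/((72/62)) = 1123564 *sqrt(2) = 1588959.45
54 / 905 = 0.06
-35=-35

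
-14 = -14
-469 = -469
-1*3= -3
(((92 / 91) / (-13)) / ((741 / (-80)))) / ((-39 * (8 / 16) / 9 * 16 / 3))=-2760 / 3798613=-0.00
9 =9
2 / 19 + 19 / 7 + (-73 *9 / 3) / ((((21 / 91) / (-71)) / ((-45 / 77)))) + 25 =-39349.52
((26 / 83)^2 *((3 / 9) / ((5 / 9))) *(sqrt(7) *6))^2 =1036421568 / 1186458025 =0.87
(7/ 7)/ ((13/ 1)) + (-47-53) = -1299/ 13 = -99.92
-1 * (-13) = 13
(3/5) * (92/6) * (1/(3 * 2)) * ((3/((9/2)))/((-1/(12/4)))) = -46/15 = -3.07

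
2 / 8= 0.25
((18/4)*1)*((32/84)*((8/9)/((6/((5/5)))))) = 16/63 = 0.25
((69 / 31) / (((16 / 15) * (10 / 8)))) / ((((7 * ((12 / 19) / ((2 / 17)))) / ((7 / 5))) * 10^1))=1311 / 210800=0.01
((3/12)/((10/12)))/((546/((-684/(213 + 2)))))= -171/97825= -0.00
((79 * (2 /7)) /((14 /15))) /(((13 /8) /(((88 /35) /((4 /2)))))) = 83424 /4459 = 18.71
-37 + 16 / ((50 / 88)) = -221 / 25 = -8.84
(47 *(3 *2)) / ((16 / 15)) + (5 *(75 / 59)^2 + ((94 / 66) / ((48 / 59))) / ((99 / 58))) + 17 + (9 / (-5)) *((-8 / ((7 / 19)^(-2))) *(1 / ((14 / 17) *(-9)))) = 35744044542223 / 123163384410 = 290.22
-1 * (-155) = 155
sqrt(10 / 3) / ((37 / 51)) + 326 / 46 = 17 *sqrt(30) / 37 + 163 / 23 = 9.60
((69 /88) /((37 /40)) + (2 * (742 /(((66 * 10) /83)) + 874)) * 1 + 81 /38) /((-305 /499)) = -224302811867 /70756950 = -3170.05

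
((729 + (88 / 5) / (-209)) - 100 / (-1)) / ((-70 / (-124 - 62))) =7323471 / 3325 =2202.55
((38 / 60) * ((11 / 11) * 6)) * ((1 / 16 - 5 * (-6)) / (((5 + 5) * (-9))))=-9139 / 7200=-1.27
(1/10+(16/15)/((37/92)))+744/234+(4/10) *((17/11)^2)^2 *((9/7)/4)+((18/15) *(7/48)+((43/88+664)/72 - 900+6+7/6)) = -24895400517665/28394638272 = -876.76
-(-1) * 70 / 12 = 35 / 6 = 5.83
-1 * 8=-8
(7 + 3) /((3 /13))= 43.33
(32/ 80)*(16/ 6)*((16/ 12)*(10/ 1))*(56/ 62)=3584/ 279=12.85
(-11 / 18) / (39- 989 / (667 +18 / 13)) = -95579 / 5868252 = -0.02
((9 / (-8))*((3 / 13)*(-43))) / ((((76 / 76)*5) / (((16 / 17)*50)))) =23220 / 221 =105.07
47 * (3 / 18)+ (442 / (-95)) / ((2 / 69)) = -87029 / 570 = -152.68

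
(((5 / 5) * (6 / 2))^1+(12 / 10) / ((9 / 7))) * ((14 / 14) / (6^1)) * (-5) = -59 / 18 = -3.28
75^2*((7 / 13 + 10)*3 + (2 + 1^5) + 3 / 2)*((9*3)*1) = 142610625 / 26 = 5485024.04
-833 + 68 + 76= -689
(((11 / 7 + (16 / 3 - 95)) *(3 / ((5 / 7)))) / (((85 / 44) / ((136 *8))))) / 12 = -52096 / 3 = -17365.33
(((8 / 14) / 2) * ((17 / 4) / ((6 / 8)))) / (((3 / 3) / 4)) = 136 / 21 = 6.48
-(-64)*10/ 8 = 80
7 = 7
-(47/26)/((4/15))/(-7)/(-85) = -141/12376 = -0.01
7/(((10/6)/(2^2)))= 16.80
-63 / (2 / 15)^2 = -14175 / 4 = -3543.75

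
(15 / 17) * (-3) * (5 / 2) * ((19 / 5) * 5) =-4275 / 34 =-125.74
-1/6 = -0.17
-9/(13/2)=-18/13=-1.38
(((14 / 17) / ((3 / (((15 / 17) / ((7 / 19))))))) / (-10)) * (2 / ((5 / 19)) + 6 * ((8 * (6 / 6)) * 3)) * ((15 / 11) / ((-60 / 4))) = 14402 / 15895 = 0.91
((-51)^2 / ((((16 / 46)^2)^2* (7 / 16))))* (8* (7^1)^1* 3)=2183599323 / 32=68237478.84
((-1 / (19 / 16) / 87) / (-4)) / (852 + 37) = 4 / 1469517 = 0.00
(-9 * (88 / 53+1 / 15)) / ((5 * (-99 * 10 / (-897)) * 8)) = -410527 / 1166000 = -0.35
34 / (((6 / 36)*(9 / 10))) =680 / 3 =226.67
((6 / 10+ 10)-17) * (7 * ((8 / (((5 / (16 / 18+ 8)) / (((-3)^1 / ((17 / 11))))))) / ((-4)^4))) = 1232 / 255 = 4.83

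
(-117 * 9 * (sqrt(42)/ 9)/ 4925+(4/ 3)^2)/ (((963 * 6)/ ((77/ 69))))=616/ 1794069 - 1001 * sqrt(42)/ 218167650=0.00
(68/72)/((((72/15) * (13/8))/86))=3655/351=10.41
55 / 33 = 5 / 3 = 1.67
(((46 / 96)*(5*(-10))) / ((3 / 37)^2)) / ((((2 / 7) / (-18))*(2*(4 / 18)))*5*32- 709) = 16530675 / 3221144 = 5.13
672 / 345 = 224 / 115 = 1.95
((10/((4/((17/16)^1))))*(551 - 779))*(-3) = 1816.88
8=8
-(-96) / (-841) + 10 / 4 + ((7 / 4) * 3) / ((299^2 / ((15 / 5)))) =717585409 / 300744964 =2.39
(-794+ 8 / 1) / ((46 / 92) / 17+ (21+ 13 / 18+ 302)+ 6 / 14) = -841806 / 347197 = -2.42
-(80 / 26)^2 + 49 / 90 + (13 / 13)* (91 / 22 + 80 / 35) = -1464509 / 585585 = -2.50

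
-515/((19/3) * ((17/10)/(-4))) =61800/323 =191.33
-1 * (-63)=63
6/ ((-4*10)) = -3/ 20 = -0.15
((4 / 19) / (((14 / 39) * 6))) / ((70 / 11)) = 143 / 9310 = 0.02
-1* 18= -18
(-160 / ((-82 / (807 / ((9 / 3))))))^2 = 463110400 / 1681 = 275496.97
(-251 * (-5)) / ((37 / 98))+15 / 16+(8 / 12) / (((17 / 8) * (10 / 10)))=100397617 / 30192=3325.31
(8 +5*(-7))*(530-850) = 8640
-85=-85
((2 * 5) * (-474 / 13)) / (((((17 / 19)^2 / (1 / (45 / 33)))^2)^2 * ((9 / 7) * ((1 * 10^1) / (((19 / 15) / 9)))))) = -5225264464999666934 / 1859322748172540625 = -2.81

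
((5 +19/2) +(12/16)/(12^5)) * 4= 4810753/82944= 58.00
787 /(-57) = -787 /57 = -13.81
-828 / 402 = -138 / 67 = -2.06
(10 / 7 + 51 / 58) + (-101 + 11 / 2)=-18918 / 203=-93.19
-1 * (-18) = 18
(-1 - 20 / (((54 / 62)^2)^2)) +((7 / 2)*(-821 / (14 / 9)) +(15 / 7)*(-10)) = -28338639551 / 14880348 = -1904.43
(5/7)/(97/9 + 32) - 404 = -217747/539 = -403.98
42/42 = 1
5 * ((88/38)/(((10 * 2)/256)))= 2816/19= 148.21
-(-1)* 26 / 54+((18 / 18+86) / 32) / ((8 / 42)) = 50993 / 3456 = 14.75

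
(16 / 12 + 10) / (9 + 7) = 17 / 24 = 0.71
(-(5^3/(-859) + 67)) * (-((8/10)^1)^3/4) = 918848/107375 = 8.56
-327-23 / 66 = -21605 / 66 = -327.35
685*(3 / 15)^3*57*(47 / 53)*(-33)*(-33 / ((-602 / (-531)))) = 212234352957 / 797650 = 266074.54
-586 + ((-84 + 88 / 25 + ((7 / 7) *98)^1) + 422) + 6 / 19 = -69428 / 475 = -146.16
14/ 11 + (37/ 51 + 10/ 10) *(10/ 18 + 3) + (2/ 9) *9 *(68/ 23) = 1546910/ 116127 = 13.32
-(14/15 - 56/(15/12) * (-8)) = -1078/3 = -359.33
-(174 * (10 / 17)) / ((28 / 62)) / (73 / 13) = -350610 / 8687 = -40.36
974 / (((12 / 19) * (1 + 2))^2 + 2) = 175807 / 1009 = 174.24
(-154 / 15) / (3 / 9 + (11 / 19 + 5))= -2926 / 1685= -1.74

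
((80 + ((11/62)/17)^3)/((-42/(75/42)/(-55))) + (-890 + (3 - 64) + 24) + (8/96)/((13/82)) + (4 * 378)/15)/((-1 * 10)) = 28578610368987011/447520068340800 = 63.86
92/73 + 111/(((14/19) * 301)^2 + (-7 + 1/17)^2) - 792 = -296529051714305/375003161384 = -790.74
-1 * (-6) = 6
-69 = -69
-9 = -9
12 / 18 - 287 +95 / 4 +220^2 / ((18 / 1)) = 87347 / 36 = 2426.31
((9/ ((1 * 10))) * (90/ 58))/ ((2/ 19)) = 1539/ 116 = 13.27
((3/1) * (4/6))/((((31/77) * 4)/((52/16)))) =1001/248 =4.04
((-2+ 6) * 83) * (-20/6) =-3320/3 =-1106.67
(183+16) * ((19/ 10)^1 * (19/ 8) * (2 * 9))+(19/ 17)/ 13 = 142888531/ 8840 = 16163.86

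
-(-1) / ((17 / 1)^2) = 1 / 289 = 0.00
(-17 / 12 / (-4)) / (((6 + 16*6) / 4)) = 0.01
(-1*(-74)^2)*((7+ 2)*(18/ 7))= -887112/ 7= -126730.29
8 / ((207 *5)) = 8 / 1035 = 0.01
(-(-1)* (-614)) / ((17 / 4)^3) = -8.00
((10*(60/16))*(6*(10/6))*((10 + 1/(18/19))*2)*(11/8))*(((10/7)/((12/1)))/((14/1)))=1368125/14112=96.95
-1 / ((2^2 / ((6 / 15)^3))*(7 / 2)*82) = -2 / 35875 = -0.00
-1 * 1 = -1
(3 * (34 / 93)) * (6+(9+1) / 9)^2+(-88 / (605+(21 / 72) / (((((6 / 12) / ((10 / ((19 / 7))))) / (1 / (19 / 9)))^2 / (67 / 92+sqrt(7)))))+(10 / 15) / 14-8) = 449469906088896 * sqrt(7) / 530540223472087441+71239796632689887294639 / 1504081533543367895235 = 47.37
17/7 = 2.43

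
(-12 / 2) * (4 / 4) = -6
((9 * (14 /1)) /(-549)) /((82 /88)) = -616 /2501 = -0.25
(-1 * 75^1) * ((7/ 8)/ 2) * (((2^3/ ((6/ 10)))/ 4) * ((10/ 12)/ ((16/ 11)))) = -48125/ 768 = -62.66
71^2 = 5041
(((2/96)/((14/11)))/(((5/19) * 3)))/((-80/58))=-6061/403200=-0.02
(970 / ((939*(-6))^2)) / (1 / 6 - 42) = -485 / 663935913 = -0.00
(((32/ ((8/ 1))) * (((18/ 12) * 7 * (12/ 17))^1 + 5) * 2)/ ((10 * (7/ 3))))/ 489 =0.01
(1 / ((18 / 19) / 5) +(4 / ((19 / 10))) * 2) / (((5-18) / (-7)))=22715 / 4446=5.11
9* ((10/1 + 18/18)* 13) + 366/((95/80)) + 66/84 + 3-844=200829/266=755.00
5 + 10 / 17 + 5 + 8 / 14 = 1328 / 119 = 11.16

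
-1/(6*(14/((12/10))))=-1/70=-0.01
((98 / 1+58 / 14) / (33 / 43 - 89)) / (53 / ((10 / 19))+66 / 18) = -461175 / 41576549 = -0.01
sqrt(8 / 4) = sqrt(2) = 1.41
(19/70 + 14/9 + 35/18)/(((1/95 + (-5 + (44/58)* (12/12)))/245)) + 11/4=-1256783/5828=-215.65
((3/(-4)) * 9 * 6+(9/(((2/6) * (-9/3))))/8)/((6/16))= -111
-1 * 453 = -453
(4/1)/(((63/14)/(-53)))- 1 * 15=-559/9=-62.11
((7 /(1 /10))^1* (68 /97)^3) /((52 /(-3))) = -16507680 /11864749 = -1.39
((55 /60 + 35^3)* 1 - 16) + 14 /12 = 514333 /12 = 42861.08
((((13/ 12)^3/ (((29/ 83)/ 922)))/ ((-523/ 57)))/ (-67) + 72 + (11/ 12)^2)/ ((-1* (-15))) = 22914825251/ 4389936480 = 5.22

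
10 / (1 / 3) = 30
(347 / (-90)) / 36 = -0.11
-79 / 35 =-2.26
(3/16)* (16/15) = 1/5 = 0.20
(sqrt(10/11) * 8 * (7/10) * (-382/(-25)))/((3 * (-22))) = -5348 * sqrt(110)/45375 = -1.24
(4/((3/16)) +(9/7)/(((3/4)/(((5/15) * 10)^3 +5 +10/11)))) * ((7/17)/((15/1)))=65804/25245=2.61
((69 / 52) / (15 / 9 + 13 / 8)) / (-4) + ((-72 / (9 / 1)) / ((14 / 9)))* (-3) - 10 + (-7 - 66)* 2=-2022585 / 14378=-140.67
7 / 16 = 0.44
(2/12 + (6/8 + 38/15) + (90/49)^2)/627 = 0.01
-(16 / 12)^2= -16 / 9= -1.78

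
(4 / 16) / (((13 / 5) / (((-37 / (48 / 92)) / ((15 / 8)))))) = -851 / 234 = -3.64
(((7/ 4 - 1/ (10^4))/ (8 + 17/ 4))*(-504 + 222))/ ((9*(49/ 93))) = -25496043/ 3001250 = -8.50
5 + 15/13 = 80/13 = 6.15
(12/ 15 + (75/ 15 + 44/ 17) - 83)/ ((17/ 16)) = -101472/ 1445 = -70.22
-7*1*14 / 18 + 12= 59 / 9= 6.56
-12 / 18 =-2 / 3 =-0.67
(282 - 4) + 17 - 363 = -68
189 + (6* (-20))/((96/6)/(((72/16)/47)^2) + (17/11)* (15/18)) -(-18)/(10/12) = 3276463851/15562835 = 210.53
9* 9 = 81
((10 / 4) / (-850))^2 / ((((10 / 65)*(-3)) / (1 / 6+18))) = -1417 / 4161600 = -0.00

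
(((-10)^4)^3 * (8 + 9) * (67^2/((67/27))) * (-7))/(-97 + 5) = 53817750000000000/23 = 2339902173913043.48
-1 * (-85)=85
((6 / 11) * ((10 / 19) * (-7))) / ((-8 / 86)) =4515 / 209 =21.60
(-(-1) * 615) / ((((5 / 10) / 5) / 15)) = 92250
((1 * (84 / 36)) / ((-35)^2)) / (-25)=-1 / 13125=-0.00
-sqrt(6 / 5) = -sqrt(30) / 5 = -1.10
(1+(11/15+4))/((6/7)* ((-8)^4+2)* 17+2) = 301/3135075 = 0.00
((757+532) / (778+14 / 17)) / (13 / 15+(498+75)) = 65739 / 22793984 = 0.00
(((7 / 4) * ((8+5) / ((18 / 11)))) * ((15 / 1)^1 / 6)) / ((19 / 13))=65065 / 2736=23.78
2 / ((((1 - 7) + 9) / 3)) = 2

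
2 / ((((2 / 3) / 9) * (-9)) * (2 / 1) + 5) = 6 / 11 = 0.55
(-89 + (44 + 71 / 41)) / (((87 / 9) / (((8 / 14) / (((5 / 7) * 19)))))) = -21288 / 112955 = -0.19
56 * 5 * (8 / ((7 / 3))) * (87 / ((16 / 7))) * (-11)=-401940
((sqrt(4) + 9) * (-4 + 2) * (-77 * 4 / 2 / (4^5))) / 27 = 0.12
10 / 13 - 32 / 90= 242 / 585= 0.41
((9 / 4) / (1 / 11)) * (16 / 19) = 396 / 19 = 20.84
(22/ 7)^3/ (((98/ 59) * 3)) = 314116/ 50421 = 6.23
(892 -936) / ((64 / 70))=-385 / 8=-48.12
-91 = -91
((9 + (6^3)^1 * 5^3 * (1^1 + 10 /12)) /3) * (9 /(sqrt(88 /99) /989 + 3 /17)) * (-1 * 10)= -666823163950530 /79225489 + 2547128140020 * sqrt(2) /79225489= -8371308.14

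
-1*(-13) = 13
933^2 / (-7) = -870489 / 7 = -124355.57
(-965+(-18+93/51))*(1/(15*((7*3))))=-1112/357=-3.11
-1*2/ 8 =-1/ 4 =-0.25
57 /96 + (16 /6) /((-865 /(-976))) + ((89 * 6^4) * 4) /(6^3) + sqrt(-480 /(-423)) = 4 * sqrt(1410) /141 + 177672601 /83040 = 2140.67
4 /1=4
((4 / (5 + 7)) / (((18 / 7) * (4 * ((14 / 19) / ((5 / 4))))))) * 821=77995 / 1728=45.14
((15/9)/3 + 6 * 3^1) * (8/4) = 334/9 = 37.11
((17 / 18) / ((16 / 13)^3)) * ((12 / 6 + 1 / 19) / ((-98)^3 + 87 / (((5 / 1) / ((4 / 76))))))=-2427685 / 2197417648128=-0.00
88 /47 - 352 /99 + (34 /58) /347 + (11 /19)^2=-2068862536 /1536650289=-1.35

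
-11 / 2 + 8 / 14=-69 / 14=-4.93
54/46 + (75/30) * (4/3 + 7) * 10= 14456/69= 209.51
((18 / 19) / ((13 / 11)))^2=39204 / 61009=0.64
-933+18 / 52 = -24249 / 26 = -932.65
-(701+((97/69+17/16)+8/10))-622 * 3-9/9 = -14193401/5520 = -2571.27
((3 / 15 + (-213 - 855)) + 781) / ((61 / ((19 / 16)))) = -13623 / 2440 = -5.58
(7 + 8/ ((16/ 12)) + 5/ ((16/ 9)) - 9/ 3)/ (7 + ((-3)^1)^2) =205/ 256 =0.80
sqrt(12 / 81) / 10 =0.04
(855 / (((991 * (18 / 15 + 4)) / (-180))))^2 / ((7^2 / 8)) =1184260500000 / 8132612761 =145.62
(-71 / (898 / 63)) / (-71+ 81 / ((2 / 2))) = -0.50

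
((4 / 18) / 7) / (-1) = -0.03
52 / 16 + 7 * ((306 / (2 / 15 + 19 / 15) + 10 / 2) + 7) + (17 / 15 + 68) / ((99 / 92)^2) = 986148707 / 588060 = 1676.95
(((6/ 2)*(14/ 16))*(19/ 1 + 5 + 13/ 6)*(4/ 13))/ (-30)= -1099/ 1560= -0.70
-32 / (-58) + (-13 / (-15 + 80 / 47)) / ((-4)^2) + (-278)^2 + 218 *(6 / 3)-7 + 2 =22537527719 / 290000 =77715.61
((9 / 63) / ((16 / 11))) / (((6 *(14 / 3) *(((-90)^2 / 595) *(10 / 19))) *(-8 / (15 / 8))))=-3553 / 30965760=-0.00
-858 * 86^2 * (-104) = 659959872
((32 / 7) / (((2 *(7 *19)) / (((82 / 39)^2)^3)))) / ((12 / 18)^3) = 608013342848 / 121331497833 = 5.01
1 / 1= 1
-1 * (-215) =215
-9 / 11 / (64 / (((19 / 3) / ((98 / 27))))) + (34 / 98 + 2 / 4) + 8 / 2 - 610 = -41752259 / 68992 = -605.18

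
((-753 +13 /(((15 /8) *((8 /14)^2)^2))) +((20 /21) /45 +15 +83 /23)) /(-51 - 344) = 465541483 /274730400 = 1.69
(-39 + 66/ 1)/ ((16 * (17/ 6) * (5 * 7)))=0.02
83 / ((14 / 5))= 415 / 14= 29.64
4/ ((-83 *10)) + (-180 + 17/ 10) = -147993/ 830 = -178.30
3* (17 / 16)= 51 / 16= 3.19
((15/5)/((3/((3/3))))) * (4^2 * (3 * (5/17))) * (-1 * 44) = -10560/17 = -621.18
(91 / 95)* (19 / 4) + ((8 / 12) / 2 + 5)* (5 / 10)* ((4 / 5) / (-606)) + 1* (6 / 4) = 21985 / 3636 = 6.05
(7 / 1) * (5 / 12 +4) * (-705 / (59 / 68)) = -1482145 / 59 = -25121.10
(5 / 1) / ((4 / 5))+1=29 / 4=7.25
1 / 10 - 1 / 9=-1 / 90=-0.01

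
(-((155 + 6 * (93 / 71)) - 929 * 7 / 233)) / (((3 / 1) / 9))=-6697398 / 16543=-404.85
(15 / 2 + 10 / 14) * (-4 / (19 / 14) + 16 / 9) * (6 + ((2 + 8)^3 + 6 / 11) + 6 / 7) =-892055000 / 92169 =-9678.47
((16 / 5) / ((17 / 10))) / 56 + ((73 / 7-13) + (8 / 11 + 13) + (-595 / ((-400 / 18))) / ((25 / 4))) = 5063689 / 327250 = 15.47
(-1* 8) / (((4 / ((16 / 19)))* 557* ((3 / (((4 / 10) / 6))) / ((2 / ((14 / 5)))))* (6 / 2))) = -0.00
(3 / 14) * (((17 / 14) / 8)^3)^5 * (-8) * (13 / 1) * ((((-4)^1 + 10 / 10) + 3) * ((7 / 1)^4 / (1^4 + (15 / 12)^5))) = 0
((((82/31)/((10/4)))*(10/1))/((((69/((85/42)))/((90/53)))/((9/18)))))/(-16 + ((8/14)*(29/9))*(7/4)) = -125460/6084029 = -0.02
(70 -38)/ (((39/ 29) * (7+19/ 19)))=2.97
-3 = -3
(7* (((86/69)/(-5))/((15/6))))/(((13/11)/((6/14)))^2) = -62436/680225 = -0.09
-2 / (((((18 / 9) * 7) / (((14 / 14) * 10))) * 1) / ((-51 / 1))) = 510 / 7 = 72.86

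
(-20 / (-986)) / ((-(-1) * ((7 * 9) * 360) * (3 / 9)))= 1 / 372708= 0.00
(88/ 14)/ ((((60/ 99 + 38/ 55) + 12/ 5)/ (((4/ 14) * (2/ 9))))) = 968/ 8967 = 0.11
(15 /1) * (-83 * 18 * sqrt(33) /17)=-22410 * sqrt(33) /17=-7572.69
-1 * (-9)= 9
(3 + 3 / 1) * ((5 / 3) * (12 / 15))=8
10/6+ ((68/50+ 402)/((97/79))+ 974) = 9487883/7275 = 1304.18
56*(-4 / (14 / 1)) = -16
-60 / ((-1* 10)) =6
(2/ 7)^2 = 4/ 49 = 0.08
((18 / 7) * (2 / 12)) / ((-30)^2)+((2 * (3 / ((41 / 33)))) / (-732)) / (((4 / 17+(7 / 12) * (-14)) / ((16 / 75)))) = 2777293 / 4248948900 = 0.00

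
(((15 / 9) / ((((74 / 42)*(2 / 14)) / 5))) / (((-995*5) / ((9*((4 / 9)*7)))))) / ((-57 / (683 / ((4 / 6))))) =468538 / 139897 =3.35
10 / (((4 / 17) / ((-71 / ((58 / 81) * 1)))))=-488835 / 116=-4214.09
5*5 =25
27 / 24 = 9 / 8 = 1.12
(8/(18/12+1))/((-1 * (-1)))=3.20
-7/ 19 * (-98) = 686/ 19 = 36.11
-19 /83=-0.23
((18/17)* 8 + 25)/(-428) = -569/7276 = -0.08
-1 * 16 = -16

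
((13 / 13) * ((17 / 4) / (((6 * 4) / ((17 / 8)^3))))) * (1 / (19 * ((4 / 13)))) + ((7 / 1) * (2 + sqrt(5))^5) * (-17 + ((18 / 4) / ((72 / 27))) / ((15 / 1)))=-161241.65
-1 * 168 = -168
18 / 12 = 3 / 2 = 1.50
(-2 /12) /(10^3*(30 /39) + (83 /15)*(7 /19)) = -1235 /5715106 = -0.00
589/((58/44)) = 446.83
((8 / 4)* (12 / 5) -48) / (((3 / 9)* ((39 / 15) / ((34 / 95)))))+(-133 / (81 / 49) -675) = -77356712 / 100035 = -773.30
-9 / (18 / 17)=-17 / 2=-8.50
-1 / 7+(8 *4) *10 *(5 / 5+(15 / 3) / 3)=17917 / 21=853.19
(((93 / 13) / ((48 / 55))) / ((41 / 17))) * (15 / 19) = 434775 / 162032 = 2.68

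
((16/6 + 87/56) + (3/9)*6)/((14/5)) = 5225/2352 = 2.22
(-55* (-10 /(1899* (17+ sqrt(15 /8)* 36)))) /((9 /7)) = 0.00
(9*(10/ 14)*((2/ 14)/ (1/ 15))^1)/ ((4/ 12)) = 2025/ 49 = 41.33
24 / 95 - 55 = -54.75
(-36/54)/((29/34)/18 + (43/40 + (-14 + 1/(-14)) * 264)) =28560/159096397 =0.00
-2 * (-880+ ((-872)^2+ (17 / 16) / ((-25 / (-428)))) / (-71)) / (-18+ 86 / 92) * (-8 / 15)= 213253976 / 294375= 724.43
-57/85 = -0.67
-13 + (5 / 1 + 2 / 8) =-31 / 4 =-7.75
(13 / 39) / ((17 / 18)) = 6 / 17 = 0.35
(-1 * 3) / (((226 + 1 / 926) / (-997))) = 13.23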